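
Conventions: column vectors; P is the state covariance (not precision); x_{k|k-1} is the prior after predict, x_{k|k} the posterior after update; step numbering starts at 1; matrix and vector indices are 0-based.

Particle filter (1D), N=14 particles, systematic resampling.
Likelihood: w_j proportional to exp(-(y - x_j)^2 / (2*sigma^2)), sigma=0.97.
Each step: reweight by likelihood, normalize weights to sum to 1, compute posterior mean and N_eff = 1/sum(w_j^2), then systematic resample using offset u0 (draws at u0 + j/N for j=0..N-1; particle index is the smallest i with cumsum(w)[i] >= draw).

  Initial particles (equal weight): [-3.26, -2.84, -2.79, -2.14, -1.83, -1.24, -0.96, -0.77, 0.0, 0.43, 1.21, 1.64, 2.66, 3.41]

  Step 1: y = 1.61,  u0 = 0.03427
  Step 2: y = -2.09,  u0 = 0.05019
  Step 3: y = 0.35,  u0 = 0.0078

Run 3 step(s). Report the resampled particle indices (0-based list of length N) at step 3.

step 1: w=[0.0000, 0.0000, 0.0000, 0.0002, 0.0005, 0.0038, 0.0086, 0.0142, 0.0725, 0.1372, 0.2641, 0.2874, 0.1601, 0.0514]  mean=1.4256  Neff=4.8785  idx=[8, 9, 9, 10, 10, 10, 10, 11, 11, 11, 11, 12, 12, 13]
step 2: w=[0.5412, 0.1887, 0.1887, 0.0169, 0.0169, 0.0169, 0.0169, 0.0034, 0.0034, 0.0034, 0.0034, 0.0000, 0.0000, 0.0000]  mean=0.2666  Neff=2.7371  idx=[0, 0, 0, 0, 0, 0, 0, 1, 1, 1, 2, 2, 2, 6]
step 3: w=[0.0709, 0.0709, 0.0709, 0.0709, 0.0709, 0.0709, 0.0709, 0.0754, 0.0754, 0.0754, 0.0754, 0.0754, 0.0754, 0.0511]  mean=0.2564  Neff=13.9005  idx=[0, 1, 2, 3, 4, 5, 6, 7, 8, 9, 9, 10, 11, 12]

resampled_idx = [0, 1, 2, 3, 4, 5, 6, 7, 8, 9, 9, 10, 11, 12]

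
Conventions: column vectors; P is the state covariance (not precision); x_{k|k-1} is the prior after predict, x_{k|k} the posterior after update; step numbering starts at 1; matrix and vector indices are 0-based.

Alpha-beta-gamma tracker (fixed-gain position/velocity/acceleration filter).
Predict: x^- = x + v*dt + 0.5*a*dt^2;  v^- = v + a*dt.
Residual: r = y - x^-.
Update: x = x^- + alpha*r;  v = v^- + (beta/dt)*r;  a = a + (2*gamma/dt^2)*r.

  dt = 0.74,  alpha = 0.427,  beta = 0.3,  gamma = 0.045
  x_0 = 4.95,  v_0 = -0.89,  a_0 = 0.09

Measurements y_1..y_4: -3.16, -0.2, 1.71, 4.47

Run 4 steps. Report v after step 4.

step 1: x_pred=4.3160  r=-7.4760  x^+=1.1238  v^+=-3.8542  a^+=-1.1387
step 2: x_pred=-2.0401  r=1.8401  x^+=-1.2544  v^+=-3.9509  a^+=-0.8363
step 3: x_pred=-4.4070  r=6.1170  x^+=-1.7951  v^+=-2.0899  a^+=0.1691
step 4: x_pred=-3.2952  r=7.7652  x^+=0.0205  v^+=1.1833  a^+=1.4453

v_post = 1.1833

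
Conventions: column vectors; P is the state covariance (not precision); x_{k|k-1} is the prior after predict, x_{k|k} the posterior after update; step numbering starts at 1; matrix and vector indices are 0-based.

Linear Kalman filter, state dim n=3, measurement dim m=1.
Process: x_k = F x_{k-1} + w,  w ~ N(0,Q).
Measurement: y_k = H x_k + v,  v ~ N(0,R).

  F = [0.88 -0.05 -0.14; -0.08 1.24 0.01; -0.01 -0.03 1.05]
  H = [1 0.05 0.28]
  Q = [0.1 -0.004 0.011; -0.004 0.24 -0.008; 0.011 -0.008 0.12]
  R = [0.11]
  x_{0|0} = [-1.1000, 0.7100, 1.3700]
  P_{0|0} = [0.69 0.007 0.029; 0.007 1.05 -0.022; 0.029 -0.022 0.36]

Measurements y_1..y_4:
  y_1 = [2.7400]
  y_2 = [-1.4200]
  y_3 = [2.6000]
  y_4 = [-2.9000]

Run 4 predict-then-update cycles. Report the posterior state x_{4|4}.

x_post = [-2.2731, 4.4701, 2.2302]

step 1: x^-=[-1.1953, 0.9821, 1.4282]  P^-=[0.6359 -0.1061 -0.0187; -0.1061 1.8570 -0.0739; -0.0187 -0.0739 0.5187]  S=[0.7681]  K=[0.8142; -0.0442; 0.1599]  nu=[3.4863]  x^+=[1.6433, 0.8280, 1.9858]  P^+=[0.1267 -0.0785 -0.1187; -0.0785 1.8555 -0.0684; -0.1187 -0.0684 0.4990]
step 2: x^-=[1.1267, 0.9152, 2.0438]  P^-=[0.2478 -0.2051 -0.1652; -0.2051 3.1079 -0.1500; -0.1652 -0.1500 0.6786]  S=[0.3015]  K=[0.6343; -0.3040; 0.0574]  nu=[-3.1647]  x^+=[-0.8807, 1.8773, 1.8622]  P^+=[0.1265 -0.1469 -0.1762; -0.1469 3.0800 -0.1447; -0.1762 -0.1447 0.6776]
step 3: x^-=[-1.1296, 2.4169, 1.9078]  P^-=[0.2732 -0.3440 -0.2374; -0.3440 5.0025 -0.2875; -0.2374 -0.2875 0.8826]  S=[0.2896]  K=[0.6547; -0.6023; -0.0159]  nu=[3.0745]  x^+=[0.8832, 0.5651, 1.8589]  P^+=[0.1491 -0.2299 -0.2343; -0.2299 4.8975 -0.2903; -0.2343 -0.2903 0.8826]
step 4: x^-=[0.4887, 0.6486, 1.9261]  P^-=[0.3189 -0.5253 -0.3096; -0.5253 7.8102 -0.5366; -0.3096 -0.5366 1.1205]  S=[0.2954]  K=[0.6973; -0.9649; -0.0768]  nu=[-3.9605]  x^+=[-2.2731, 4.4701, 2.2302]  P^+=[0.1753 -0.3265 -0.2938; -0.3265 7.5352 -0.5585; -0.2938 -0.5585 1.1188]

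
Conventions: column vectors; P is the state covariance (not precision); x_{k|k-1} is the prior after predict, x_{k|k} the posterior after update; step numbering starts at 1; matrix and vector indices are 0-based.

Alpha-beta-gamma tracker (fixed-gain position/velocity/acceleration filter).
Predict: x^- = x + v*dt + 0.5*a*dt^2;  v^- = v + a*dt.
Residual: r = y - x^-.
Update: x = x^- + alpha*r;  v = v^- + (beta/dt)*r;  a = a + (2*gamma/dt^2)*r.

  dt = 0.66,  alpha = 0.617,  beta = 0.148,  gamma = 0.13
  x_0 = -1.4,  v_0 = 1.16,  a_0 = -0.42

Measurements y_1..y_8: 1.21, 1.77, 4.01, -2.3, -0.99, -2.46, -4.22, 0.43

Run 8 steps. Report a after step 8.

a_post = 2.4878

step 1: x_pred=-0.7259  r=1.9359  x^+=0.4686  v^+=1.3169  a^+=0.7355
step 2: x_pred=1.4979  r=0.2721  x^+=1.6658  v^+=1.8633  a^+=0.8979
step 3: x_pred=3.0912  r=0.9188  x^+=3.6581  v^+=2.6620  a^+=1.4463
step 4: x_pred=5.7300  r=-8.0300  x^+=0.7755  v^+=1.8159  a^+=-3.3466
step 5: x_pred=1.2451  r=-2.2351  x^+=-0.1340  v^+=-0.8941  a^+=-4.6807
step 6: x_pred=-1.7435  r=-0.7165  x^+=-2.1856  v^+=-4.1440  a^+=-5.1084
step 7: x_pred=-6.0332  r=1.8132  x^+=-4.9145  v^+=-7.1089  a^+=-4.0261
step 8: x_pred=-10.4832  r=10.9132  x^+=-3.7498  v^+=-7.3189  a^+=2.4878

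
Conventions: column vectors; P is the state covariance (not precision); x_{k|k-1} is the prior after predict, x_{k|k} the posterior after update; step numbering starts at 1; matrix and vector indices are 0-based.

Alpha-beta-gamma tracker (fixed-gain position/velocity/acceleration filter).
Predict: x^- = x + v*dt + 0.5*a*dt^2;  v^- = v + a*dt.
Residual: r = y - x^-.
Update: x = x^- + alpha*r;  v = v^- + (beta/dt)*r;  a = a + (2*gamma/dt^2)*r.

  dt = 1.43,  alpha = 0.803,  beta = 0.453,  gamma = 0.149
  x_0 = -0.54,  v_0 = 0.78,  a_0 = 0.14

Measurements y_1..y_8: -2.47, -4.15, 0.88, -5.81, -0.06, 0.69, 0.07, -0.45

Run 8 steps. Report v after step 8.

v_post = 0.6342

step 1: x_pred=0.7185  r=-3.1885  x^+=-1.8419  v^+=-0.0299  a^+=-0.3247
step 2: x_pred=-2.2165  r=-1.9335  x^+=-3.7691  v^+=-1.1066  a^+=-0.6064
step 3: x_pred=-5.9716  r=6.8516  x^+=-0.4698  v^+=0.1967  a^+=0.3921
step 4: x_pred=0.2123  r=-6.0223  x^+=-4.6236  v^+=-1.1505  a^+=-0.4856
step 5: x_pred=-6.7652  r=6.7052  x^+=-1.3809  v^+=0.2793  a^+=0.4916
step 6: x_pred=-0.4790  r=1.1690  x^+=0.4597  v^+=1.3525  a^+=0.6619
step 7: x_pred=3.0706  r=-3.0006  x^+=0.6611  v^+=1.3485  a^+=0.2246
step 8: x_pred=2.8192  r=-3.2692  x^+=0.1940  v^+=0.6342  a^+=-0.2518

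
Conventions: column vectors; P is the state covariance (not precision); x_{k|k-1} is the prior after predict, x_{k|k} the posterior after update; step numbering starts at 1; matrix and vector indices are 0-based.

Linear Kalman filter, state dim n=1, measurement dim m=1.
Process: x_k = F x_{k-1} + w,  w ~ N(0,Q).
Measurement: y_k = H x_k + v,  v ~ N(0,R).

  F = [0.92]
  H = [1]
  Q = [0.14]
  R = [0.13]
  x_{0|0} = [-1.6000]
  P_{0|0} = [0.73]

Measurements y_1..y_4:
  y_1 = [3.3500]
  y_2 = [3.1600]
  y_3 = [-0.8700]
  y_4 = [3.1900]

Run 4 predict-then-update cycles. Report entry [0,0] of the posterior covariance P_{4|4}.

step 1: x^-=[-1.4720]  P^-=[0.7579]  S=[0.8879]  K=[0.8536]  nu=[4.8220]  x^+=[2.6440]  P^+=[0.1110]
step 2: x^-=[2.4325]  P^-=[0.2339]  S=[0.3639]  K=[0.6428]  nu=[0.7275]  x^+=[2.9001]  P^+=[0.0836]
step 3: x^-=[2.6681]  P^-=[0.2107]  S=[0.3407]  K=[0.6185]  nu=[-3.5381]  x^+=[0.4799]  P^+=[0.0804]
step 4: x^-=[0.4415]  P^-=[0.2081]  S=[0.3381]  K=[0.6154]  nu=[2.7485]  x^+=[2.1331]  P^+=[0.0800]

P_post[0,0] = 0.0800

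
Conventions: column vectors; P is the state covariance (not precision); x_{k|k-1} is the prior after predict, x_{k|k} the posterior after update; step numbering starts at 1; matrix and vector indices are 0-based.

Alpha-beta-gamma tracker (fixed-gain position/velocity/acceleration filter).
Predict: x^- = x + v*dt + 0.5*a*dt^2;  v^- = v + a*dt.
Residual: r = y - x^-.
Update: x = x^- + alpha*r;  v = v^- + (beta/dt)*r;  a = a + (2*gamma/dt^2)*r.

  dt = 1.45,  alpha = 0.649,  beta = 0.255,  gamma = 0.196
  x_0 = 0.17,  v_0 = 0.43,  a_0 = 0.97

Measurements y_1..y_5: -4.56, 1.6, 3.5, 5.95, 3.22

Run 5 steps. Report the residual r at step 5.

resid = -7.0339

step 1: x_pred=1.8132  r=-6.3732  x^+=-2.3230  v^+=0.7157  a^+=-0.2183
step 2: x_pred=-1.5147  r=3.1147  x^+=0.5067  v^+=0.9470  a^+=0.3625
step 3: x_pred=2.2609  r=1.2391  x^+=3.0651  v^+=1.6905  a^+=0.5935
step 4: x_pred=6.1402  r=-0.1902  x^+=6.0167  v^+=2.5176  a^+=0.5580
step 5: x_pred=10.2539  r=-7.0339  x^+=5.6889  v^+=2.0897  a^+=-0.7534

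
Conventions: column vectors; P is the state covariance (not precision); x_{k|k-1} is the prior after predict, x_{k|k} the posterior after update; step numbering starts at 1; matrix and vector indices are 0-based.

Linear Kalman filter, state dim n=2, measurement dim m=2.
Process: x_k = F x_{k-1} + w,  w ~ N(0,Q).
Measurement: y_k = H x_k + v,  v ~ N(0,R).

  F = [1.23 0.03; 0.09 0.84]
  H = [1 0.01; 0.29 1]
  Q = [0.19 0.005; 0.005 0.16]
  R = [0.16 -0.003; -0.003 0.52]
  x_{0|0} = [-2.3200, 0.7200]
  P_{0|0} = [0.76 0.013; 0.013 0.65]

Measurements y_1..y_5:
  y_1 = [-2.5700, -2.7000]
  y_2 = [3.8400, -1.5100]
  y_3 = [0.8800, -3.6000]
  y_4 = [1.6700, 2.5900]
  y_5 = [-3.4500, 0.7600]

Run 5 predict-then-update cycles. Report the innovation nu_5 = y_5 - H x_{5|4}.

innov = [-5.5784, 0.2193]

step 1: x^-=[-2.8320, 0.3960]  P^-=[1.3413 0.1190; 0.1190 0.6268]  S=[1.5038 0.5116; 0.5116 1.3286]  K=[0.8777 0.0444; -0.0990 0.5358]  nu=[0.2580, -2.2747]  x^+=[-2.7065, -0.8485]  P^+=[0.1405 -0.0203; -0.0203 0.2848]
step 2: x^-=[-3.3544, -0.9563]  P^-=[0.4013 0.0067; 0.0067 0.3590]  S=[0.5615 0.1237; 0.1237 0.9167]  K=[0.7063 0.0390; -0.0705 0.4033]  nu=[7.2040, 0.4191]  x^+=[1.7499, -1.2953]  P^+=[0.1130 -0.0146; -0.0146 0.2142]
step 3: x^-=[2.1135, -0.9305]  P^-=[0.3601 0.0078; 0.0078 0.3098]  S=[0.5203 0.1123; 0.1123 0.8646]  K=[0.6834 0.0410; -0.0587 0.3686]  nu=[-1.2242, -3.2824]  x^+=[1.1423, -2.0684]  P^+=[0.1094 -0.0125; -0.0125 0.1954]
step 4: x^-=[1.3430, -1.6347]  P^-=[0.3547 0.0091; 0.0091 0.2969]  S=[0.5149 0.1120; 0.1120 0.8520]  K=[0.6799 0.0421; -0.0545 0.3587]  nu=[0.3433, 3.8352]  x^+=[1.7378, -0.2775]  P^+=[0.1088 -0.0117; -0.0117 0.1901]
step 5: x^-=[2.1292, -0.0767]  P^-=[0.3539 0.0097; 0.0097 0.2932]  S=[0.5141 0.1123; 0.1123 0.8486]  K=[0.6792 0.0425; -0.0531 0.3559]  nu=[-5.5784, 0.2193]  x^+=[-1.6506, 0.2978]  P^+=[0.1087 -0.0115; -0.0115 0.1886]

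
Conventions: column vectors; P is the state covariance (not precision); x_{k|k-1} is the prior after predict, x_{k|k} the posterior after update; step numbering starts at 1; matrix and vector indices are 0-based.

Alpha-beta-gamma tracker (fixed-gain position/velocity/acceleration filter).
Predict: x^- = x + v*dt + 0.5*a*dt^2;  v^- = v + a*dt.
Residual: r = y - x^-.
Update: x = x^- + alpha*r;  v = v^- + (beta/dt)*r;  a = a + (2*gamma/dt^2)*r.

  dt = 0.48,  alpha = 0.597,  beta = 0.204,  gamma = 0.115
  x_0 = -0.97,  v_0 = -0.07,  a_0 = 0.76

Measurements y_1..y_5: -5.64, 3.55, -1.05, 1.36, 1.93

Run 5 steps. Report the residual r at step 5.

resid = -1.1048

step 1: x_pred=-0.9160  r=-4.7240  x^+=-3.7362  v^+=-1.7129  a^+=-3.9558
step 2: x_pred=-5.0141  r=8.5641  x^+=0.0987  v^+=0.0281  a^+=4.5935
step 3: x_pred=0.6413  r=-1.6913  x^+=-0.3684  v^+=1.5142  a^+=2.9051
step 4: x_pred=0.6931  r=0.6669  x^+=1.0912  v^+=3.1921  a^+=3.5709
step 5: x_pred=3.0348  r=-1.1048  x^+=2.3752  v^+=4.4366  a^+=2.4680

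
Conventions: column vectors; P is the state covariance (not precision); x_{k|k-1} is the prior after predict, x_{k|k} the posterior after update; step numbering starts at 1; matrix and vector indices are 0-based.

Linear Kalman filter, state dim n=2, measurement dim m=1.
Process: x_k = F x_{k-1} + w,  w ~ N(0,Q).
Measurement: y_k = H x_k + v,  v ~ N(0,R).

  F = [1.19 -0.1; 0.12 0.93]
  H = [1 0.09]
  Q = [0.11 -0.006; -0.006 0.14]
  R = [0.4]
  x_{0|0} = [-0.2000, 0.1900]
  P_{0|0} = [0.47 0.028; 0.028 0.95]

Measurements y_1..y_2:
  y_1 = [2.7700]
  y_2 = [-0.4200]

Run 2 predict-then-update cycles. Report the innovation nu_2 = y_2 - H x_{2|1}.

step 1: x^-=[-0.2570, 0.1527]  P^-=[0.7784 0.0034; 0.0034 0.9747]  S=[1.1869]  K=[0.6561; 0.0768]  nu=[3.0133]  x^+=[1.7199, 0.3841]  P^+=[0.2675 -0.0564; -0.0564 0.9677]
step 2: x^-=[2.0083, 0.5636]  P^-=[0.5119 -0.1195; -0.1195 0.9682]  S=[0.8982]  K=[0.5579; -0.0360]  nu=[-2.4790]  x^+=[0.6252, 0.6529]  P^+=[0.2323 -0.1014; -0.1014 0.9670]

innov = [-2.4790]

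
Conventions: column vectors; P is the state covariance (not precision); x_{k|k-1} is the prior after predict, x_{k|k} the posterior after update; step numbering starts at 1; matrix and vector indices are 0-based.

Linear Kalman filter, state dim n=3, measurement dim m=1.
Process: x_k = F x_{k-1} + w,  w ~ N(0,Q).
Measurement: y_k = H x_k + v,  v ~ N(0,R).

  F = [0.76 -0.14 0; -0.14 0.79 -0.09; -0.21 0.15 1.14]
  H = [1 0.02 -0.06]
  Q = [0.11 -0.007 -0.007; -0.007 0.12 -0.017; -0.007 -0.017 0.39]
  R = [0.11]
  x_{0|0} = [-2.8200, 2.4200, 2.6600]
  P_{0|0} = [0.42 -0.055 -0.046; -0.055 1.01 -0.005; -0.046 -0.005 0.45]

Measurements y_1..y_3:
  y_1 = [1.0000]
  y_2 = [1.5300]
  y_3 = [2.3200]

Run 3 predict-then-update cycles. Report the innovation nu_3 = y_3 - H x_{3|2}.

step 1: x^-=[-2.4820, 2.0672, 3.9876]  P^-=[0.3841 -0.1944 -0.1422; -0.1944 0.7739 0.0812; -0.1422 0.0812 1.0398]  S=[0.5072]  K=[0.7664; -0.3624; -0.4001]  nu=[3.6799]  x^+=[0.3382, 0.7337, 2.5152]  P^+=[0.0862 -0.0535 0.0134; -0.0535 0.7073 0.0076; 0.0134 0.0076 0.9586]
step 2: x^-=[0.1543, 0.3059, 2.9064]  P^-=[0.1850 -0.1284 -0.0329; -0.1284 0.5820 -0.0141; -0.0329 -0.0141 1.6552]  S=[0.3001]  K=[0.6147; -0.3863; -0.4416]  nu=[1.5440]  x^+=[1.1033, -0.2906, 2.2245]  P^+=[0.0717 -0.0572 0.0485; -0.0572 0.5372 -0.0653; 0.0485 -0.0653 1.5966]
step 3: x^-=[0.8792, -0.5842, 2.2606]  P^-=[0.1741 -0.1136 0.0145; -0.1136 0.4928 -0.1691; 0.0145 -0.1691 2.4383]  S=[0.2872]  K=[0.5952; -0.3260; -0.4706]  nu=[1.5881]  x^+=[1.8245, -1.1019, 1.5133]  P^+=[0.0723 -0.0579 0.0950; -0.0579 0.4622 -0.2132; 0.0950 -0.2132 2.3747]

innov = [1.5881]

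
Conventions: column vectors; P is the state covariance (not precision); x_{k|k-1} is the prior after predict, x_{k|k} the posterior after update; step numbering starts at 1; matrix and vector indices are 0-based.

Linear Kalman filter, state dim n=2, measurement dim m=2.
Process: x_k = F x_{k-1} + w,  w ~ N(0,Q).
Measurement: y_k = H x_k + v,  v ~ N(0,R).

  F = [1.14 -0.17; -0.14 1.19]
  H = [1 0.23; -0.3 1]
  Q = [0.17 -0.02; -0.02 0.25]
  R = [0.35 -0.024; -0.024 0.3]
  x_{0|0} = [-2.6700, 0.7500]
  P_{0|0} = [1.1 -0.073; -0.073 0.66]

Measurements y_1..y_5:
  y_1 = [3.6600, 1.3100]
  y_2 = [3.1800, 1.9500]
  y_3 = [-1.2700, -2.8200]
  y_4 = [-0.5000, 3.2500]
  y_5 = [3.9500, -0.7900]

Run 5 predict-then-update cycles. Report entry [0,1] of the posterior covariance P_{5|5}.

P_post[0,1] = -0.0118

step 1: x^-=[-3.1713, 1.2663]  P^-=[1.6469 -0.4298; -0.4298 1.2305]  S=[1.8643 -0.6352; -0.6352 1.9366]  K=[0.7518 -0.2305; 0.1806 0.7612]  nu=[6.5401, -0.9077]  x^+=[1.9550, 1.7566]  P^+=[0.2701 -0.0062; -0.0062 0.2222]
step 2: x^-=[1.9301, 1.8167]  P^-=[0.5298 -0.1165; -0.1165 0.5720]  S=[0.8565 -0.1599; -0.1599 0.9896]  K=[0.5520 -0.1892; 0.1361 0.6353]  nu=[0.8321, 0.7123]  x^+=[2.2546, 2.3825]  P^+=[0.2000 -0.0100; -0.0100 0.1843]
step 3: x^-=[2.1652, 2.5196]  P^-=[0.4392 -0.1030; -0.1030 0.5183]  S=[0.7692 -0.1325; -0.1325 0.9196]  K=[0.5088 -0.1820; 0.1270 0.6155]  nu=[-4.0147, -4.6900]  x^+=[0.9761, -0.8771]  P^+=[0.1850 -0.0113; -0.0113 0.1782]
step 4: x^-=[1.2619, -1.1804]  P^-=[0.4200 -0.1012; -0.1012 0.5098]  S=[0.7504 -0.1270; -0.1270 0.9083]  K=[0.4981 -0.1805; 0.1250 0.6121]  nu=[-1.4904, 4.8089]  x^+=[-0.3486, 1.5771]  P^+=[0.1814 -0.0117; -0.0117 0.1771]
step 5: x^-=[-0.6655, 1.9255]  P^-=[0.4154 -0.1009; -0.1009 0.5083]  S=[0.7458 -0.1257; -0.1257 0.9062]  K=[0.4954 -0.1802; 0.1245 0.6116]  nu=[4.1726, -2.9151]  x^+=[1.9270, 0.6621]  P^+=[0.1804 -0.0118; -0.0118 0.1769]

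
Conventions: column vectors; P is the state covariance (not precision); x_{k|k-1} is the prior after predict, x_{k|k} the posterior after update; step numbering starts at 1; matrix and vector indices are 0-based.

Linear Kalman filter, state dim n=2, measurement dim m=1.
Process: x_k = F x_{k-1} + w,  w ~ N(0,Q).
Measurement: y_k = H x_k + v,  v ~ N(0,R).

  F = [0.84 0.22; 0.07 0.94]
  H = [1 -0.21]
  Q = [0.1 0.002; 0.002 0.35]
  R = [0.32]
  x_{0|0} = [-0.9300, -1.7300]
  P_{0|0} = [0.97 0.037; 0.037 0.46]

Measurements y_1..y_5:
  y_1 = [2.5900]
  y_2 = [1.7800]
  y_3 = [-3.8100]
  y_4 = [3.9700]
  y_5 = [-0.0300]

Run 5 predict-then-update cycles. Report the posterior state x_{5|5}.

step 1: x^-=[-1.1618, -1.6913]  P^-=[0.8204 0.1839; 0.1839 0.7661]  S=[1.0969]  K=[0.7127; 0.0210]  nu=[3.3966]  x^+=[1.2589, -1.6199]  P^+=[0.2632 0.1675; 0.1675 0.7656]
step 2: x^-=[0.7011, -1.4345]  P^-=[0.3847 0.3106; 0.3106 1.0498]  S=[0.6205]  K=[0.5148; 0.1453]  nu=[0.7776]  x^+=[1.1015, -1.3215]  P^+=[0.2202 0.2642; 0.2642 1.0367]
step 3: x^-=[0.6345, -1.1651]  P^-=[0.4032 0.4420; 0.4420 1.3019]  S=[0.5950]  K=[0.5217; 0.2834]  nu=[-4.6892]  x^+=[-1.8118, -2.4942]  P^+=[0.2413 0.3541; 0.3541 1.2541]
step 4: x^-=[-2.0706, -2.4714]  P^-=[0.4618 0.5605; 0.5605 1.5059]  S=[0.6128]  K=[0.5615; 0.3987]  nu=[5.5217]  x^+=[1.0299, -0.2700]  P^+=[0.2686 0.4234; 0.4234 1.4085]
step 5: x^-=[0.8057, -0.1817]  P^-=[0.5142 0.6499; 0.6499 1.6516]  S=[0.6341]  K=[0.5957; 0.4779]  nu=[-0.8739]  x^+=[0.2852, -0.5993]  P^+=[0.2892 0.4694; 0.4694 1.5067]

x_post = [0.2852, -0.5993]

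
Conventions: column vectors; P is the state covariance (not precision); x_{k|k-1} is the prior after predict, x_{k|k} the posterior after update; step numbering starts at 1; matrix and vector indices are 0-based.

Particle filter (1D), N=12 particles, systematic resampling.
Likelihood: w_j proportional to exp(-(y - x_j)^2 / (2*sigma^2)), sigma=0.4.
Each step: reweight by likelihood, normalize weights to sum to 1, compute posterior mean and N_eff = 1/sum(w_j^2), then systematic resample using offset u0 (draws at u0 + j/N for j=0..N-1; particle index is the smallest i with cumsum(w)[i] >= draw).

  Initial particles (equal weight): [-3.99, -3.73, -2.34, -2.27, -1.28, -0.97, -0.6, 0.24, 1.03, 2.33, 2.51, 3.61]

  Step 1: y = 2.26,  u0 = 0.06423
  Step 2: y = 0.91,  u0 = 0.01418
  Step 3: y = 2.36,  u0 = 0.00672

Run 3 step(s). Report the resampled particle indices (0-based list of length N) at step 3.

step 1: w=[0.0000, 0.0000, 0.0000, 0.0000, 0.0000, 0.0000, 0.0000, 0.0000, 0.0049, 0.5412, 0.4521, 0.0018]  mean=2.4074  Neff=2.0108  idx=[9, 9, 9, 9, 9, 9, 10, 10, 10, 10, 10, 10]
step 2: w=[0.1409, 0.1409, 0.1409, 0.1409, 0.1409, 0.1409, 0.0258, 0.0258, 0.0258, 0.0258, 0.0258, 0.0258]  mean=2.3578  Neff=8.1239  idx=[0, 0, 1, 1, 2, 3, 3, 4, 4, 5, 6, 9]
step 3: w=[0.0842, 0.0842, 0.0842, 0.0842, 0.0842, 0.0842, 0.0842, 0.0842, 0.0842, 0.0842, 0.0788, 0.0788]  mean=2.3584  Neff=11.9927  idx=[0, 1, 2, 3, 4, 5, 6, 7, 7, 8, 9, 11]

resampled_idx = [0, 1, 2, 3, 4, 5, 6, 7, 7, 8, 9, 11]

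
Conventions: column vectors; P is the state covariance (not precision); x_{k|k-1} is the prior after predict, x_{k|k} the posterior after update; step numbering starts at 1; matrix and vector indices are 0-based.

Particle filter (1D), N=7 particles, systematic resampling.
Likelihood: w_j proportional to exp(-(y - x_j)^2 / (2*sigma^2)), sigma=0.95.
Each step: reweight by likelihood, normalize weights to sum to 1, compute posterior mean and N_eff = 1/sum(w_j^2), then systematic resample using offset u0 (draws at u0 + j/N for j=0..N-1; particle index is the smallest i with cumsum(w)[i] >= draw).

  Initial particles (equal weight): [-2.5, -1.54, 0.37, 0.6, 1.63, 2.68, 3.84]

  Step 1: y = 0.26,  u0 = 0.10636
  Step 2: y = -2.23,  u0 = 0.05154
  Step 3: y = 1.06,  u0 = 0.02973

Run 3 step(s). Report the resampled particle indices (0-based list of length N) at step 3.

step 1: w=[0.0059, 0.0663, 0.3965, 0.3744, 0.1411, 0.0156, 0.0003]  mean=0.5275  Neff=3.1063  idx=[2, 2, 2, 3, 3, 3, 4]
step 2: w=[0.2216, 0.2216, 0.2216, 0.1109, 0.1109, 0.1109, 0.0024]  mean=0.4496  Neff=5.4280  idx=[0, 0, 1, 2, 2, 3, 5]
step 3: w=[0.1367, 0.1367, 0.1367, 0.1367, 0.1367, 0.1583, 0.1583]  mean=0.4428  Neff=6.9676  idx=[0, 1, 2, 3, 4, 5, 6]

resampled_idx = [0, 1, 2, 3, 4, 5, 6]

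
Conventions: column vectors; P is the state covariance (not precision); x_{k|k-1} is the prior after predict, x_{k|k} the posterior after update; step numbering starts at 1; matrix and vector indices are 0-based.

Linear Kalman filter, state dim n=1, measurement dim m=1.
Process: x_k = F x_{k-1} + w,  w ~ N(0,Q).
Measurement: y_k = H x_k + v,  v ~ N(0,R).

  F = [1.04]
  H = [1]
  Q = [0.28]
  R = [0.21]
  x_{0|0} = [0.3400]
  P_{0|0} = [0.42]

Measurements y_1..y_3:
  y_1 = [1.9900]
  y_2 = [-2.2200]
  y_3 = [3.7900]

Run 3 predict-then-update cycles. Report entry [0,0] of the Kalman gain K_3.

step 1: x^-=[0.3536]  P^-=[0.7343]  S=[0.9443]  K=[0.7776]  nu=[1.6364]  x^+=[1.6261]  P^+=[0.1633]
step 2: x^-=[1.6911]  P^-=[0.4566]  S=[0.6666]  K=[0.6850]  nu=[-3.9111]  x^+=[-0.9879]  P^+=[0.1438]
step 3: x^-=[-1.0274]  P^-=[0.4356]  S=[0.6456]  K=[0.6747]  nu=[4.8174]  x^+=[2.2230]  P^+=[0.1417]

K[0,0] = 0.6747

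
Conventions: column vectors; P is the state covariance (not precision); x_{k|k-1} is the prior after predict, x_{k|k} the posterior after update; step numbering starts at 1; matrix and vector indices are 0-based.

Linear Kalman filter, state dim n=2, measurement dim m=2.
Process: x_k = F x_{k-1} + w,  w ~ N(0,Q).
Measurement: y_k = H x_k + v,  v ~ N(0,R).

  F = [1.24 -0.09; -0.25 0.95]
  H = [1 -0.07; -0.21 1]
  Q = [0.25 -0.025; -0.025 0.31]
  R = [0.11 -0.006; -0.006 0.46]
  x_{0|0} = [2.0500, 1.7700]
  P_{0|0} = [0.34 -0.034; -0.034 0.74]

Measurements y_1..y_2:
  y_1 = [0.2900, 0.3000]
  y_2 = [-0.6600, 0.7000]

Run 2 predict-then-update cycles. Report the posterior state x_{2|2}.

step 1: x^-=[2.3827, 1.1690]  P^-=[0.7864 -0.2345; -0.2345 1.0152]  S=[0.9342 -0.4801; -0.4801 1.6084]  K=[0.8643 0.0095; 0.0154 0.6664]  nu=[-2.0109, -0.3686]  x^+=[0.6413, 0.8923]  P^+=[0.0964 0.0194; 0.0194 0.3106]
step 2: x^-=[0.7149, 0.6873]  P^-=[0.3964 -0.0581; -0.0581 0.5871]  S=[0.5174 -0.1893; -0.1893 1.0889]  K=[0.7758 0.0051; 0.0103 0.5521]  nu=[-1.3268, 0.1628]  x^+=[-0.3136, 0.7636]  P^+=[0.0864 0.0158; 0.0158 0.2572]

x_post = [-0.3136, 0.7636]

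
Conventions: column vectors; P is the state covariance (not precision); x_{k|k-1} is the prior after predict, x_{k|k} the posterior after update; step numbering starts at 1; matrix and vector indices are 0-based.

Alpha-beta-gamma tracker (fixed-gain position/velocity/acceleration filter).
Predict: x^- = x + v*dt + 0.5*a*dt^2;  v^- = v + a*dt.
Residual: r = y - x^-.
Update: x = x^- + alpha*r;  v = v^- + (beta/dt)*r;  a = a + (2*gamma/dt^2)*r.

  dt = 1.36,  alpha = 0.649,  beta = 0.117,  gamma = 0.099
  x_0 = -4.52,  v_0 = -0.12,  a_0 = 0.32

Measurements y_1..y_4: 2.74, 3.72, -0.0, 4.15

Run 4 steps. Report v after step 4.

v_post = 3.6776

step 1: x_pred=-4.3873  r=7.1273  x^+=0.2383  v^+=0.9284  a^+=1.0830
step 2: x_pred=2.5024  r=1.2176  x^+=3.2926  v^+=2.5059  a^+=1.2133
step 3: x_pred=7.8228  r=-7.8228  x^+=2.7458  v^+=3.4831  a^+=0.3759
step 4: x_pred=7.8304  r=-3.6804  x^+=5.4418  v^+=3.6776  a^+=-0.0181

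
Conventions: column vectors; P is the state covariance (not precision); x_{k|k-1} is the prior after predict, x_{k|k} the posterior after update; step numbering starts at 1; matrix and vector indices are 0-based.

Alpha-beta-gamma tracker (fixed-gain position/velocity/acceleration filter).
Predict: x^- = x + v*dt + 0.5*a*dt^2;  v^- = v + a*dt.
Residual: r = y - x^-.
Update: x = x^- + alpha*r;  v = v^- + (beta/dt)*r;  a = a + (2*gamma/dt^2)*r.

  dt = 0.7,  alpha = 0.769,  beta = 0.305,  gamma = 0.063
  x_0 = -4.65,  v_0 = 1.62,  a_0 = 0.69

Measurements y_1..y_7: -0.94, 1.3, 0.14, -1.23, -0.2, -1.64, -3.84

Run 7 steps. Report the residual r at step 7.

step 1: x_pred=-3.3470  r=2.4070  x^+=-1.4960  v^+=3.1517  a^+=1.3089
step 2: x_pred=1.0309  r=0.2691  x^+=1.2378  v^+=4.1852  a^+=1.3781
step 3: x_pred=4.5051  r=-4.3651  x^+=1.1483  v^+=3.2480  a^+=0.2557
step 4: x_pred=3.4846  r=-4.7146  x^+=-0.1409  v^+=1.3727  a^+=-0.9567
step 5: x_pred=0.5856  r=-0.7856  x^+=-0.0185  v^+=0.3608  a^+=-1.1587
step 6: x_pred=-0.0499  r=-1.5901  x^+=-1.2727  v^+=-1.1431  a^+=-1.5676
step 7: x_pred=-2.4569  r=-1.3831  x^+=-3.5205  v^+=-2.8431  a^+=-1.9232

resid = -1.3831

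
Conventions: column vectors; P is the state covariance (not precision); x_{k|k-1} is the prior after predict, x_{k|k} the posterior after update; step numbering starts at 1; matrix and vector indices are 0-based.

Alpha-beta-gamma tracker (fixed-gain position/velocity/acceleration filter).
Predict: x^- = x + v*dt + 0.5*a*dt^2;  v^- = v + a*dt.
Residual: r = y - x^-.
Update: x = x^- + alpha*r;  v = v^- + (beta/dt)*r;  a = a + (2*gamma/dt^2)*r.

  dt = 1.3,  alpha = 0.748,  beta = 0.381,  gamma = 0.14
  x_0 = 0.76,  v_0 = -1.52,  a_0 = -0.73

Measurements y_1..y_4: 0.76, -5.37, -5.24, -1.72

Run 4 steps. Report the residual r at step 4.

resid = 8.3602

step 1: x_pred=-1.8329  r=2.5929  x^+=0.1066  v^+=-1.7091  a^+=-0.3004
step 2: x_pred=-2.3691  r=-3.0009  x^+=-4.6138  v^+=-2.9791  a^+=-0.7976
step 3: x_pred=-9.1606  r=3.9206  x^+=-6.2280  v^+=-2.8670  a^+=-0.1480
step 4: x_pred=-10.0802  r=8.3602  x^+=-3.8268  v^+=-0.6093  a^+=1.2371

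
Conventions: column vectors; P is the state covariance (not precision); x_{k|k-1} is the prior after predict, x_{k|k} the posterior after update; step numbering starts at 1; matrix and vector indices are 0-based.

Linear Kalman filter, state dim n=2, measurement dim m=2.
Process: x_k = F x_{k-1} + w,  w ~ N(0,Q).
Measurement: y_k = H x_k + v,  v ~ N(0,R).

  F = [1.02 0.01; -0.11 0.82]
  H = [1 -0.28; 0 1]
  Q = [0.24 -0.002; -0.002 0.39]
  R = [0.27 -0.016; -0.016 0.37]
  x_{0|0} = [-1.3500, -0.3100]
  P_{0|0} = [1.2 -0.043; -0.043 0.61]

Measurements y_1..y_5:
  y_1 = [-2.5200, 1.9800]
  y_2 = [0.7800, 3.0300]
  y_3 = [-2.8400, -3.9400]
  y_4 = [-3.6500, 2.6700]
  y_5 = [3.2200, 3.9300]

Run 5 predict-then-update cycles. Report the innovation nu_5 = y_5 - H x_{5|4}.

step 1: x^-=[-1.3801, -0.1057]  P^-=[1.4877 -0.1676; -0.1676 0.8224]  S=[1.9160 -0.4138; -0.4138 1.1924]  K=[0.8330 0.1486; -0.0634 0.6677]  nu=[-1.1695, 2.0857]  x^+=[-2.0444, 1.3611]  P^+=[0.2342 0.0417; 0.0417 0.2481]
step 2: x^-=[-2.0717, 1.3410]  P^-=[0.4845 0.0085; 0.0085 0.5521]  S=[0.7930 -0.1620; -0.1620 0.9221]  K=[0.6326 0.1204; -0.0641 0.5875]  nu=[3.2272, 1.6890]  x^+=[0.1732, 2.1263]  P^+=[0.1785 0.0344; 0.0344 0.2184]
step 3: x^-=[0.1979, 1.7245]  P^-=[0.4264 0.0085; 0.0085 0.5328]  S=[0.7334 -0.1567; -0.1567 0.9028]  K=[0.6025 0.1140; -0.0683 0.5783]  nu=[-2.5550, -5.6645]  x^+=[-1.9873, -1.3770]  P^+=[0.1700 0.0325; 0.0325 0.2151]
step 4: x^-=[-2.0408, -0.9105]  P^-=[0.4175 0.0079; 0.0079 0.5308]  S=[0.7247 -0.1568; -0.1568 0.9008]  K=[0.5974 0.1127; -0.0694 0.5772]  nu=[-1.8641, 3.5805]  x^+=[-2.7510, 1.2854]  P^+=[0.1685 0.0321; 0.0321 0.2147]
step 5: x^-=[-2.7932, 1.3566]  P^-=[0.4160 0.0077; 0.0077 0.5306]  S=[0.7233 -0.1569; -0.1569 0.9006]  K=[0.5966 0.1125; -0.0696 0.5770]  nu=[6.3930, 2.5734]  x^+=[1.3100, 2.3965]  P^+=[0.1682 0.0321; 0.0321 0.2146]

innov = [6.3930, 2.5734]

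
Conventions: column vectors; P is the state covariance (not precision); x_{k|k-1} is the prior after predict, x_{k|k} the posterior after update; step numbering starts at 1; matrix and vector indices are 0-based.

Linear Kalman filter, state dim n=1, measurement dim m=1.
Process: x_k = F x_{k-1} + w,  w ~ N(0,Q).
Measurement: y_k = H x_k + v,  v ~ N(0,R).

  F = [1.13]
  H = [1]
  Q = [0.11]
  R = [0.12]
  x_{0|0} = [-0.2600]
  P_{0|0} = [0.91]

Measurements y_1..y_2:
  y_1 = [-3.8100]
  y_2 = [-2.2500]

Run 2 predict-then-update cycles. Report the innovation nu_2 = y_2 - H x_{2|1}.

step 1: x^-=[-0.2938]  P^-=[1.2720]  S=[1.3920]  K=[0.9138]  nu=[-3.5162]  x^+=[-3.5069]  P^+=[0.1097]
step 2: x^-=[-3.9628]  P^-=[0.2500]  S=[0.3700]  K=[0.6757]  nu=[1.7128]  x^+=[-2.8055]  P^+=[0.0811]

innov = [1.7128]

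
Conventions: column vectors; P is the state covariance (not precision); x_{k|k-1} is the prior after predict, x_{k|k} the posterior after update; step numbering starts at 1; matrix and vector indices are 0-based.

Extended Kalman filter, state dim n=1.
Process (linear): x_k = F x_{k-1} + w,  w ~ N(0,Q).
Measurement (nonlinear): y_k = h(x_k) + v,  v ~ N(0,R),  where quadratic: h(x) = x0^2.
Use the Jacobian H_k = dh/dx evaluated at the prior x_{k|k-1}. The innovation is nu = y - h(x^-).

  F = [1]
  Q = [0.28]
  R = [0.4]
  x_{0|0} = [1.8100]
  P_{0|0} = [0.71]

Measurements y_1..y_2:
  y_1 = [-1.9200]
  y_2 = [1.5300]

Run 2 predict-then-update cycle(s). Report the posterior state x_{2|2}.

x_post = [0.9866]

step 1: x^-=[1.8100]  P^-=[0.9900]  H_jac=[3.6200]  S=[13.3734]  K=[0.2680]  nu=[-5.1961]  x^+=[0.4175]  P^+=[0.0296]
step 2: x^-=[0.4175]  P^-=[0.3096]  H_jac=[0.8351]  S=[0.6159]  K=[0.4198]  nu=[1.3557]  x^+=[0.9866]  P^+=[0.2011]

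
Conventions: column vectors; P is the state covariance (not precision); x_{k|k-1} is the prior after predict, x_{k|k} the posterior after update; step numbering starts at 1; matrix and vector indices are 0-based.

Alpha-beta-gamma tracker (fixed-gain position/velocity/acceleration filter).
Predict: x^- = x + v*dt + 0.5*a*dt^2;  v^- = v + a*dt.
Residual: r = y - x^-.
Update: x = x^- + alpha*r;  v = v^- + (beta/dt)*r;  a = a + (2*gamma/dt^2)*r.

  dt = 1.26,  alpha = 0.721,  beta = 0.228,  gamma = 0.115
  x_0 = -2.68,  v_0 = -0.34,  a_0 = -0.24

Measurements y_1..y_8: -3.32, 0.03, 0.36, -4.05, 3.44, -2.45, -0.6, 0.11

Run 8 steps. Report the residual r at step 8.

resid = 0.2531

step 1: x_pred=-3.2989  r=-0.0211  x^+=-3.3141  v^+=-0.6462  a^+=-0.2431
step 2: x_pred=-4.3213  r=4.3513  x^+=-1.1840  v^+=-0.1651  a^+=0.3873
step 3: x_pred=-1.0846  r=1.4446  x^+=-0.0430  v^+=0.5843  a^+=0.5966
step 4: x_pred=1.1668  r=-5.2168  x^+=-2.5945  v^+=0.3921  a^+=-0.1592
step 5: x_pred=-2.2269  r=5.6669  x^+=1.8589  v^+=1.2169  a^+=0.6618
step 6: x_pred=3.9176  r=-6.3676  x^+=-0.6734  v^+=0.8986  a^+=-0.2607
step 7: x_pred=0.2518  r=-0.8518  x^+=-0.3623  v^+=0.4160  a^+=-0.3841
step 8: x_pred=-0.1431  r=0.2531  x^+=0.0394  v^+=-0.0222  a^+=-0.3474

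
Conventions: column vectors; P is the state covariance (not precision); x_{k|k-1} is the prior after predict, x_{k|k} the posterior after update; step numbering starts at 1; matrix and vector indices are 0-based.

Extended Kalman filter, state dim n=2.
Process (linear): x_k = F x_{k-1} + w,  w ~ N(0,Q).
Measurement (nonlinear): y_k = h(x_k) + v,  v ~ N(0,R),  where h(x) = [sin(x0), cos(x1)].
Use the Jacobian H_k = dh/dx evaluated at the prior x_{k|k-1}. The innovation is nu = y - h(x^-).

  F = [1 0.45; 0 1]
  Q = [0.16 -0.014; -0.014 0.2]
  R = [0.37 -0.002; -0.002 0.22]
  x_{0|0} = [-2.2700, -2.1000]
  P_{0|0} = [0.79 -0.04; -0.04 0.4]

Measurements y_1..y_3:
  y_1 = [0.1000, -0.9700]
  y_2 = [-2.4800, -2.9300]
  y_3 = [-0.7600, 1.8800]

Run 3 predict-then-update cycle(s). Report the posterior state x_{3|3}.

step 1: x^-=[-3.2150, -2.1000]  P^-=[0.9950 0.1260; 0.1260 0.6000]  H_jac=[-0.9973 0.0000; 0.0000 0.8632]  S=[1.3596 -0.1105; -0.1105 0.6671]  K=[-0.7264 0.0428; -0.0297 0.7715]  nu=[0.0267, -0.4652]  x^+=[-3.2543, -2.4597]  P^+=[0.2696 0.0126; 0.0126 0.1967]
step 2: x^-=[-4.3611, -2.4597]  P^-=[0.4807 0.0871; 0.0871 0.3967]  H_jac=[-0.3441 0.0000; 0.0000 0.6303]  S=[0.4269 -0.0209; -0.0209 0.3776]  K=[-0.3814 0.1243; -0.0379 0.6601]  nu=[-3.4189, -2.1536]  x^+=[-3.3248, -3.7516]  P^+=[0.4108 0.0446; 0.0446 0.2305]
step 3: x^-=[-5.0130, -3.7516]  P^-=[0.6576 0.1343; 0.1343 0.4305]  H_jac=[0.2961 0.0000; 0.0000 -0.5729]  S=[0.4277 -0.0248; -0.0248 0.3613]  K=[0.4448 -0.1825; 0.0537 -0.6790]  nu=[-1.7151, 2.6996]  x^+=[-6.2685, -5.6766]  P^+=[0.5570 0.0716; 0.0716 0.2609]

x_post = [-6.2685, -5.6766]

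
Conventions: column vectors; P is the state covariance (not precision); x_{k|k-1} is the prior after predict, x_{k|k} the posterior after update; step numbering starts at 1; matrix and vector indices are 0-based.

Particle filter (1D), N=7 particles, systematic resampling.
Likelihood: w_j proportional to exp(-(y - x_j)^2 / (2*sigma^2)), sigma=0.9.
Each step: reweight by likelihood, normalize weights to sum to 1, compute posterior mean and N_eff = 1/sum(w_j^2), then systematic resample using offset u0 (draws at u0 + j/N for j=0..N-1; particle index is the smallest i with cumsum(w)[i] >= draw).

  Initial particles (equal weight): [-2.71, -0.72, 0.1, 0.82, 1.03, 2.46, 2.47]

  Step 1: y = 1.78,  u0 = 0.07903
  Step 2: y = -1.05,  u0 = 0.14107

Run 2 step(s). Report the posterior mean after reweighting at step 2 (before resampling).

step 1: w=[0.0000, 0.0071, 0.0590, 0.1909, 0.2382, 0.2534, 0.2513]  mean=1.6468  Neff=4.4622  idx=[3, 3, 4, 5, 5, 6, 6]
step 2: w=[0.3822, 0.3822, 0.2291, 0.0016, 0.0016, 0.0016, 0.0016]  mean=0.8787  Neff=2.9011  idx=[0, 0, 1, 1, 1, 2, 5]

post_mean = 0.8787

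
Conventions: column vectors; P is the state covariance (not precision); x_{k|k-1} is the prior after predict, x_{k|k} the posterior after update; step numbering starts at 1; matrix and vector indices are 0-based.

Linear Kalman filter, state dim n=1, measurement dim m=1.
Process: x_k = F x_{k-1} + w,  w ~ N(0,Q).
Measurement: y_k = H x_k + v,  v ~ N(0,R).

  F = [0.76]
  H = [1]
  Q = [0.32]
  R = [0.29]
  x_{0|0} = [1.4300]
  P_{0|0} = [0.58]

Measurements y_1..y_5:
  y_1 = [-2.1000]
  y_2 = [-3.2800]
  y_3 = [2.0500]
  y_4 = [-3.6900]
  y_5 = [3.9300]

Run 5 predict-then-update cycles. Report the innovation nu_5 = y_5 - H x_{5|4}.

step 1: x^-=[1.0868]  P^-=[0.6550]  S=[0.9450]  K=[0.6931]  nu=[-3.1868]  x^+=[-1.1220]  P^+=[0.2010]
step 2: x^-=[-0.8528]  P^-=[0.4361]  S=[0.7261]  K=[0.6006]  nu=[-2.4272]  x^+=[-2.3106]  P^+=[0.1742]
step 3: x^-=[-1.7560]  P^-=[0.4206]  S=[0.7106]  K=[0.5919]  nu=[3.8060]  x^+=[0.4967]  P^+=[0.1716]
step 4: x^-=[0.3775]  P^-=[0.4191]  S=[0.7091]  K=[0.5911]  nu=[-4.0675]  x^+=[-2.0266]  P^+=[0.1714]
step 5: x^-=[-1.5402]  P^-=[0.4190]  S=[0.7090]  K=[0.5910]  nu=[5.4702]  x^+=[1.6925]  P^+=[0.1714]

innov = [5.4702]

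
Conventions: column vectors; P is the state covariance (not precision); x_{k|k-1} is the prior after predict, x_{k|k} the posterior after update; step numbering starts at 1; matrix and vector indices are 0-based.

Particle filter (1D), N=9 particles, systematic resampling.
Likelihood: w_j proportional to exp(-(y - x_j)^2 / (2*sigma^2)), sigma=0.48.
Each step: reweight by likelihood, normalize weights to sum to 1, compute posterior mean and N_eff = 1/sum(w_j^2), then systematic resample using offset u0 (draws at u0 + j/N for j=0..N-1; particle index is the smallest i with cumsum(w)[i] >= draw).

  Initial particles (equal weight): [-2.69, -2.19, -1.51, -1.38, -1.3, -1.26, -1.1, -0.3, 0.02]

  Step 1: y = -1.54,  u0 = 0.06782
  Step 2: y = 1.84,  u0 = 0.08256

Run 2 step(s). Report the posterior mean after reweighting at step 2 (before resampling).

step 1: w=[0.0118, 0.0829, 0.2069, 0.1961, 0.1829, 0.1749, 0.1362, 0.0074, 0.0011]  mean=-1.4062  Neff=5.8513  idx=[1, 2, 2, 3, 4, 4, 5, 5, 6]
step 2: w=[0.0000, 0.0026, 0.0026, 0.0167, 0.0503, 0.0503, 0.0865, 0.0865, 0.7044]  mean=-1.1546  Neff=1.9359  idx=[5, 6, 8, 8, 8, 8, 8, 8, 8]

post_mean = -1.1546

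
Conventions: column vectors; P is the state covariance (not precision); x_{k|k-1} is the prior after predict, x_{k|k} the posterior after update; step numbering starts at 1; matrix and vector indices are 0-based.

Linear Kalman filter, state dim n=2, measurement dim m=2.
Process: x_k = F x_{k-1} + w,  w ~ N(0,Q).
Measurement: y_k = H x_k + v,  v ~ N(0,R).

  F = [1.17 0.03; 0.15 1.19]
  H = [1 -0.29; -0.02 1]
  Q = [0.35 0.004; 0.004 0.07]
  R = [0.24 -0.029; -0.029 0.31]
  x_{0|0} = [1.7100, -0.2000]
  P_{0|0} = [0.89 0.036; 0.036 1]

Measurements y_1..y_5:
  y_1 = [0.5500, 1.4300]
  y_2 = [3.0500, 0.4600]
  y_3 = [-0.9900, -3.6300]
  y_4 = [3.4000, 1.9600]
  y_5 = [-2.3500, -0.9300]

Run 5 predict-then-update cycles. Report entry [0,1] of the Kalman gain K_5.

K[0,1] = 0.1747

step 1: x^-=[1.9947, 0.0185]  P^-=[1.5717 0.2462; 0.2462 1.5190]  S=[1.7967 -0.2533; -0.2533 1.8198]  K=[0.8687 0.2389; 0.0093 0.8333]  nu=[-1.4393, 1.4514]  x^+=[1.0911, 1.2145]  P^+=[0.2170 0.0532; 0.0532 0.2591]
step 2: x^-=[1.3130, 1.6089]  P^-=[0.6510 0.1257; 0.1257 0.4608]  S=[0.8569 -0.0493; -0.0493 0.7661]  K=[0.7284 0.1939; 0.0252 0.5999]  nu=[2.2036, -1.1227]  x^+=[2.7004, 0.9910]  P^+=[0.1815 0.0426; 0.0426 0.1861]
step 3: x^-=[3.1891, 1.5843]  P^-=[0.6017 0.1020; 0.1020 0.3528]  S=[0.8122 -0.0407; -0.0407 0.6590]  K=[0.7135 0.1807; 0.0264 0.5339]  nu=[-3.7197, -5.1505]  x^+=[-0.3952, -1.2640]  P^+=[0.1773 0.0389; 0.0389 0.1655]
step 4: x^-=[-0.5003, -1.5635]  P^-=[0.5955 0.0953; 0.0953 0.3223]  S=[0.8074 -0.0385; -0.0385 0.6287]  K=[0.7118 0.1762; 0.0267 0.5112]  nu=[3.4469, 3.5135]  x^+=[2.5724, 0.3245]  P^+=[0.1766 0.0375; 0.0375 0.1585]
step 5: x^-=[3.0195, 0.7721]  P^-=[0.5945 0.0931; 0.0931 0.3118]  S=[0.8068 -0.0377; -0.0377 0.6183]  K=[0.7116 0.1747; 0.0268 0.5029]  nu=[-5.1456, -1.6417]  x^+=[-0.9291, -0.1913]  P^+=[0.1765 0.0370; 0.0370 0.1558]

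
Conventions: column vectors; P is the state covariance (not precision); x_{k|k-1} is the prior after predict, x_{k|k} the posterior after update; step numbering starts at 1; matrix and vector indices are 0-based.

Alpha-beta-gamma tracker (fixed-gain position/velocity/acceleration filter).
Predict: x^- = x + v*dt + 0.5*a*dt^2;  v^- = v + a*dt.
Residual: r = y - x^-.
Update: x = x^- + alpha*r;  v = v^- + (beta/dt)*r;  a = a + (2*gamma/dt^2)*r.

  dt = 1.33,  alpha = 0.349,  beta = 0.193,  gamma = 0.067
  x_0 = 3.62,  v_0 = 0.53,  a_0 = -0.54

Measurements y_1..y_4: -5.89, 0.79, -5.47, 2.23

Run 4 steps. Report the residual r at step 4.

resid = 14.3219

step 1: x_pred=3.8473  r=-9.7373  x^+=0.4490  v^+=-1.6012  a^+=-1.2776
step 2: x_pred=-2.8106  r=3.6006  x^+=-1.5540  v^+=-2.7780  a^+=-1.0049
step 3: x_pred=-6.1375  r=0.6675  x^+=-5.9045  v^+=-4.0176  a^+=-0.9543
step 4: x_pred=-12.0919  r=14.3219  x^+=-7.0936  v^+=-3.2085  a^+=0.1306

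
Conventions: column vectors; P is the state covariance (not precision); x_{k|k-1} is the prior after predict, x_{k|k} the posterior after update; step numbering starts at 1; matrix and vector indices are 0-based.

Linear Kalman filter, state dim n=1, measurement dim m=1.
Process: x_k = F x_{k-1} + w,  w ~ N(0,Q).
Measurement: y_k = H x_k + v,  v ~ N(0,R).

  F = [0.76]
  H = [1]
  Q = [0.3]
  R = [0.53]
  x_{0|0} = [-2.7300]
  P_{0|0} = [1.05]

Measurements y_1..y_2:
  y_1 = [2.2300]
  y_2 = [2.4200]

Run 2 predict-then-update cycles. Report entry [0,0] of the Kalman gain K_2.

K[0,0] = 0.4820

step 1: x^-=[-2.0748]  P^-=[0.9065]  S=[1.4365]  K=[0.6310]  nu=[4.3048]  x^+=[0.6417]  P^+=[0.3345]
step 2: x^-=[0.4877]  P^-=[0.4932]  S=[1.0232]  K=[0.4820]  nu=[1.9323]  x^+=[1.4191]  P^+=[0.2555]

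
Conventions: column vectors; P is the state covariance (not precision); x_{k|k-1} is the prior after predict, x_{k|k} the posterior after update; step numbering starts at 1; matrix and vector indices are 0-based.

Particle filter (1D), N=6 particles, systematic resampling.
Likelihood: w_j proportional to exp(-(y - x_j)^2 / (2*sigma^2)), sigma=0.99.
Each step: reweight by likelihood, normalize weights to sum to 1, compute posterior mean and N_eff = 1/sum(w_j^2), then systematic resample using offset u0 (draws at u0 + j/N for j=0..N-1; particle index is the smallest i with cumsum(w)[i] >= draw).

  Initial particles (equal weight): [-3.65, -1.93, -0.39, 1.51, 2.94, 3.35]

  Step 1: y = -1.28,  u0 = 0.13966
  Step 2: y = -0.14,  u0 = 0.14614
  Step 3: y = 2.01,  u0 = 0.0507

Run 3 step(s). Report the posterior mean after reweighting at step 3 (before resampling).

post_mean = -0.3921

step 1: w=[0.0368, 0.5202, 0.4308, 0.0122, 0.0001, 0.0000]  mean=-1.2875  Neff=2.1849  idx=[1, 1, 1, 2, 2, 2]
step 2: w=[0.0559, 0.0559, 0.0559, 0.2775, 0.2775, 0.2775]  mean=-0.6481  Neff=4.1610  idx=[2, 3, 4, 4, 5, 5]
step 3: w=[0.0014, 0.1997, 0.1997, 0.1997, 0.1997, 0.1997]  mean=-0.3921  Neff=5.0137  idx=[1, 2, 2, 3, 4, 5]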